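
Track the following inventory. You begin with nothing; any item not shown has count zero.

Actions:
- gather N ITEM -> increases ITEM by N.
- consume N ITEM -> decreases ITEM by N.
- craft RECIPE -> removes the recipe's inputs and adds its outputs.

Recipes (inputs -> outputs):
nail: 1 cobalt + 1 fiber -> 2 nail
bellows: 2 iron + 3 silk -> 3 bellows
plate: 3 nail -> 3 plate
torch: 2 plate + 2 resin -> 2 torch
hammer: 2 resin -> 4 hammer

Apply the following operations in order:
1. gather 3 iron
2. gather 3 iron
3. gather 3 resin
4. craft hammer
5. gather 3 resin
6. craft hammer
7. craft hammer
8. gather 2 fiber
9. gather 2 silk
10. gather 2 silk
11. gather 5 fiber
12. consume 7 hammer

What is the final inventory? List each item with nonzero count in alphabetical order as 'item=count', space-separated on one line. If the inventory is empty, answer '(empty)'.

Answer: fiber=7 hammer=5 iron=6 silk=4

Derivation:
After 1 (gather 3 iron): iron=3
After 2 (gather 3 iron): iron=6
After 3 (gather 3 resin): iron=6 resin=3
After 4 (craft hammer): hammer=4 iron=6 resin=1
After 5 (gather 3 resin): hammer=4 iron=6 resin=4
After 6 (craft hammer): hammer=8 iron=6 resin=2
After 7 (craft hammer): hammer=12 iron=6
After 8 (gather 2 fiber): fiber=2 hammer=12 iron=6
After 9 (gather 2 silk): fiber=2 hammer=12 iron=6 silk=2
After 10 (gather 2 silk): fiber=2 hammer=12 iron=6 silk=4
After 11 (gather 5 fiber): fiber=7 hammer=12 iron=6 silk=4
After 12 (consume 7 hammer): fiber=7 hammer=5 iron=6 silk=4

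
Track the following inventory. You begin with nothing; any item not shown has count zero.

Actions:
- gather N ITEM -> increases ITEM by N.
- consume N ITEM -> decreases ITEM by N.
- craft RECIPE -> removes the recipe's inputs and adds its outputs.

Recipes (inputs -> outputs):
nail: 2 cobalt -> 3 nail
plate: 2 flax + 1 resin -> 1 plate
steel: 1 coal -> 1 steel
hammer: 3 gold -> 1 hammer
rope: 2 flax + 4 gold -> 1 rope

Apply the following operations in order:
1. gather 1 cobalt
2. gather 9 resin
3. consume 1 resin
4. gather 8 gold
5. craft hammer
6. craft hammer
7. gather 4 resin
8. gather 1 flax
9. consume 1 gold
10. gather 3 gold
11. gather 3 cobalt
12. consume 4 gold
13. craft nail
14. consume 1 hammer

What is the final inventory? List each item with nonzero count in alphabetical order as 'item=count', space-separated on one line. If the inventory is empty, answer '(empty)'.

After 1 (gather 1 cobalt): cobalt=1
After 2 (gather 9 resin): cobalt=1 resin=9
After 3 (consume 1 resin): cobalt=1 resin=8
After 4 (gather 8 gold): cobalt=1 gold=8 resin=8
After 5 (craft hammer): cobalt=1 gold=5 hammer=1 resin=8
After 6 (craft hammer): cobalt=1 gold=2 hammer=2 resin=8
After 7 (gather 4 resin): cobalt=1 gold=2 hammer=2 resin=12
After 8 (gather 1 flax): cobalt=1 flax=1 gold=2 hammer=2 resin=12
After 9 (consume 1 gold): cobalt=1 flax=1 gold=1 hammer=2 resin=12
After 10 (gather 3 gold): cobalt=1 flax=1 gold=4 hammer=2 resin=12
After 11 (gather 3 cobalt): cobalt=4 flax=1 gold=4 hammer=2 resin=12
After 12 (consume 4 gold): cobalt=4 flax=1 hammer=2 resin=12
After 13 (craft nail): cobalt=2 flax=1 hammer=2 nail=3 resin=12
After 14 (consume 1 hammer): cobalt=2 flax=1 hammer=1 nail=3 resin=12

Answer: cobalt=2 flax=1 hammer=1 nail=3 resin=12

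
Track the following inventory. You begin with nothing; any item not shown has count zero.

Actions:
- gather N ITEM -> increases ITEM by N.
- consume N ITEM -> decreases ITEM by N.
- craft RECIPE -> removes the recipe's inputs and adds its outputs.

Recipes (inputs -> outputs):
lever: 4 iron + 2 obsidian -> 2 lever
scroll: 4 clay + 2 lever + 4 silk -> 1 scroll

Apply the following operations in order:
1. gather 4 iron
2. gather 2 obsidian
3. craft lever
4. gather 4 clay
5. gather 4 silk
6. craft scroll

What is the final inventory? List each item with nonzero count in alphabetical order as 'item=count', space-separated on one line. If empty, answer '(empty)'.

Answer: scroll=1

Derivation:
After 1 (gather 4 iron): iron=4
After 2 (gather 2 obsidian): iron=4 obsidian=2
After 3 (craft lever): lever=2
After 4 (gather 4 clay): clay=4 lever=2
After 5 (gather 4 silk): clay=4 lever=2 silk=4
After 6 (craft scroll): scroll=1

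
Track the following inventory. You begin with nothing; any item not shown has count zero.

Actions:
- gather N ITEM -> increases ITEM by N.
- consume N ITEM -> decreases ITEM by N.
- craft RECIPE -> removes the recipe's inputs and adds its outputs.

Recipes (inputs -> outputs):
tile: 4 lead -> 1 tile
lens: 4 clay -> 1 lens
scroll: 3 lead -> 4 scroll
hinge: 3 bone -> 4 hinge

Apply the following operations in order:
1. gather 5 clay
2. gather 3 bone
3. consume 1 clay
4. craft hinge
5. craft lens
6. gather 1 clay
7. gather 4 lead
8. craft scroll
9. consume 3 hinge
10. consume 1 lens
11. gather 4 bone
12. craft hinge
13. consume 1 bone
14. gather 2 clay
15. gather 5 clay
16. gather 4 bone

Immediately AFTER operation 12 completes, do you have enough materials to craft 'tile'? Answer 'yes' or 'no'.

After 1 (gather 5 clay): clay=5
After 2 (gather 3 bone): bone=3 clay=5
After 3 (consume 1 clay): bone=3 clay=4
After 4 (craft hinge): clay=4 hinge=4
After 5 (craft lens): hinge=4 lens=1
After 6 (gather 1 clay): clay=1 hinge=4 lens=1
After 7 (gather 4 lead): clay=1 hinge=4 lead=4 lens=1
After 8 (craft scroll): clay=1 hinge=4 lead=1 lens=1 scroll=4
After 9 (consume 3 hinge): clay=1 hinge=1 lead=1 lens=1 scroll=4
After 10 (consume 1 lens): clay=1 hinge=1 lead=1 scroll=4
After 11 (gather 4 bone): bone=4 clay=1 hinge=1 lead=1 scroll=4
After 12 (craft hinge): bone=1 clay=1 hinge=5 lead=1 scroll=4

Answer: no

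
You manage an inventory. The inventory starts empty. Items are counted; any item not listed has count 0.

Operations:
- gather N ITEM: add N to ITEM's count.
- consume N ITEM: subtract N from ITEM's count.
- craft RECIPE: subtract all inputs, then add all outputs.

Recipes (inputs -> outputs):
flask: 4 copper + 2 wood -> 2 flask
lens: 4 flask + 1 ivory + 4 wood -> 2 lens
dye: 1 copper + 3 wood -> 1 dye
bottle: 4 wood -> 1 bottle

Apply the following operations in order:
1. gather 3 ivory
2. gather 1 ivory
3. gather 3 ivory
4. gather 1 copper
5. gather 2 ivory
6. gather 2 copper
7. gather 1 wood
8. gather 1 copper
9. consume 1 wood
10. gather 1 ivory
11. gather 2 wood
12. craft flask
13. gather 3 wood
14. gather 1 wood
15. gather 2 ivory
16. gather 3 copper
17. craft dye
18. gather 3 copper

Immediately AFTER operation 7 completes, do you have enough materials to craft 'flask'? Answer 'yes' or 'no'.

Answer: no

Derivation:
After 1 (gather 3 ivory): ivory=3
After 2 (gather 1 ivory): ivory=4
After 3 (gather 3 ivory): ivory=7
After 4 (gather 1 copper): copper=1 ivory=7
After 5 (gather 2 ivory): copper=1 ivory=9
After 6 (gather 2 copper): copper=3 ivory=9
After 7 (gather 1 wood): copper=3 ivory=9 wood=1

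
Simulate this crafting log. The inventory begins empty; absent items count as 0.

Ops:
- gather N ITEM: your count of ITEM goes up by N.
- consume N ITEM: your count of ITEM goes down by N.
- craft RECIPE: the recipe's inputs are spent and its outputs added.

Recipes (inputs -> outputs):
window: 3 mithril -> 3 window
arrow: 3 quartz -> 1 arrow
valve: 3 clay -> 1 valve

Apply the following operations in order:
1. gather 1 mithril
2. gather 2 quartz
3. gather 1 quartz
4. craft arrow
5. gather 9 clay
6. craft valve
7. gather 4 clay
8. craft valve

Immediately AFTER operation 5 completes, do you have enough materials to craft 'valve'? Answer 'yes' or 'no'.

Answer: yes

Derivation:
After 1 (gather 1 mithril): mithril=1
After 2 (gather 2 quartz): mithril=1 quartz=2
After 3 (gather 1 quartz): mithril=1 quartz=3
After 4 (craft arrow): arrow=1 mithril=1
After 5 (gather 9 clay): arrow=1 clay=9 mithril=1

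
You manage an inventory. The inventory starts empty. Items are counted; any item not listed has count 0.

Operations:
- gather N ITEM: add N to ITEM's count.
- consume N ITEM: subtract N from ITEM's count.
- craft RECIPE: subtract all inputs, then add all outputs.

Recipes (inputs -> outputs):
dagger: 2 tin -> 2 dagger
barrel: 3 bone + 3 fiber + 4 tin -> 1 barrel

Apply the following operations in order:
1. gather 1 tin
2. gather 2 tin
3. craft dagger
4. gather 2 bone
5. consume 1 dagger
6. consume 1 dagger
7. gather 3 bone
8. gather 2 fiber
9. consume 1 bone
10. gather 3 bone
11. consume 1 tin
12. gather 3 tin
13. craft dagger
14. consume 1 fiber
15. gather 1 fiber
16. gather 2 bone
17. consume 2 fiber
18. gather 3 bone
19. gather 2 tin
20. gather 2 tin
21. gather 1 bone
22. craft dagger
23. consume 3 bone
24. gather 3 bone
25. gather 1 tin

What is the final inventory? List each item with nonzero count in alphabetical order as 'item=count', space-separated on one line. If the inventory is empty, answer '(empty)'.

After 1 (gather 1 tin): tin=1
After 2 (gather 2 tin): tin=3
After 3 (craft dagger): dagger=2 tin=1
After 4 (gather 2 bone): bone=2 dagger=2 tin=1
After 5 (consume 1 dagger): bone=2 dagger=1 tin=1
After 6 (consume 1 dagger): bone=2 tin=1
After 7 (gather 3 bone): bone=5 tin=1
After 8 (gather 2 fiber): bone=5 fiber=2 tin=1
After 9 (consume 1 bone): bone=4 fiber=2 tin=1
After 10 (gather 3 bone): bone=7 fiber=2 tin=1
After 11 (consume 1 tin): bone=7 fiber=2
After 12 (gather 3 tin): bone=7 fiber=2 tin=3
After 13 (craft dagger): bone=7 dagger=2 fiber=2 tin=1
After 14 (consume 1 fiber): bone=7 dagger=2 fiber=1 tin=1
After 15 (gather 1 fiber): bone=7 dagger=2 fiber=2 tin=1
After 16 (gather 2 bone): bone=9 dagger=2 fiber=2 tin=1
After 17 (consume 2 fiber): bone=9 dagger=2 tin=1
After 18 (gather 3 bone): bone=12 dagger=2 tin=1
After 19 (gather 2 tin): bone=12 dagger=2 tin=3
After 20 (gather 2 tin): bone=12 dagger=2 tin=5
After 21 (gather 1 bone): bone=13 dagger=2 tin=5
After 22 (craft dagger): bone=13 dagger=4 tin=3
After 23 (consume 3 bone): bone=10 dagger=4 tin=3
After 24 (gather 3 bone): bone=13 dagger=4 tin=3
After 25 (gather 1 tin): bone=13 dagger=4 tin=4

Answer: bone=13 dagger=4 tin=4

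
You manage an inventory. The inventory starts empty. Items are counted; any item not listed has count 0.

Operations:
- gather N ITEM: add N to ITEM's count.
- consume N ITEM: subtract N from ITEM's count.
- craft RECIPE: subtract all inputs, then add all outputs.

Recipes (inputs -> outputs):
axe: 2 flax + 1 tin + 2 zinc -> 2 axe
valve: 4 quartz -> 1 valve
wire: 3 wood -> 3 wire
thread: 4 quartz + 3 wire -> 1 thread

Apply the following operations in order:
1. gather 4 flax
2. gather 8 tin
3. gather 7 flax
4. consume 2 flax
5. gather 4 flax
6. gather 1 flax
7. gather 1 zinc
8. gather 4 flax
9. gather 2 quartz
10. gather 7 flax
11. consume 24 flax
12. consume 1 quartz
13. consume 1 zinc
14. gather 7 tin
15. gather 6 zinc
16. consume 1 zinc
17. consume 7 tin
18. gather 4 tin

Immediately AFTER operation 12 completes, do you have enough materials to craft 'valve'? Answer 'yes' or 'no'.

After 1 (gather 4 flax): flax=4
After 2 (gather 8 tin): flax=4 tin=8
After 3 (gather 7 flax): flax=11 tin=8
After 4 (consume 2 flax): flax=9 tin=8
After 5 (gather 4 flax): flax=13 tin=8
After 6 (gather 1 flax): flax=14 tin=8
After 7 (gather 1 zinc): flax=14 tin=8 zinc=1
After 8 (gather 4 flax): flax=18 tin=8 zinc=1
After 9 (gather 2 quartz): flax=18 quartz=2 tin=8 zinc=1
After 10 (gather 7 flax): flax=25 quartz=2 tin=8 zinc=1
After 11 (consume 24 flax): flax=1 quartz=2 tin=8 zinc=1
After 12 (consume 1 quartz): flax=1 quartz=1 tin=8 zinc=1

Answer: no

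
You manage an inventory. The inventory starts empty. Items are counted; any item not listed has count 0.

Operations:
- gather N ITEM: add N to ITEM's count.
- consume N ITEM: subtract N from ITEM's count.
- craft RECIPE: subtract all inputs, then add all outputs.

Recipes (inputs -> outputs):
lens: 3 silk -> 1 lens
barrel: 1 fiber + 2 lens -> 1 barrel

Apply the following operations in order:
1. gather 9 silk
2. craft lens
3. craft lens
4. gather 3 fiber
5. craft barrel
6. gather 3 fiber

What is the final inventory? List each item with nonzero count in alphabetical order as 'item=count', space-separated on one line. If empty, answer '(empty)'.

After 1 (gather 9 silk): silk=9
After 2 (craft lens): lens=1 silk=6
After 3 (craft lens): lens=2 silk=3
After 4 (gather 3 fiber): fiber=3 lens=2 silk=3
After 5 (craft barrel): barrel=1 fiber=2 silk=3
After 6 (gather 3 fiber): barrel=1 fiber=5 silk=3

Answer: barrel=1 fiber=5 silk=3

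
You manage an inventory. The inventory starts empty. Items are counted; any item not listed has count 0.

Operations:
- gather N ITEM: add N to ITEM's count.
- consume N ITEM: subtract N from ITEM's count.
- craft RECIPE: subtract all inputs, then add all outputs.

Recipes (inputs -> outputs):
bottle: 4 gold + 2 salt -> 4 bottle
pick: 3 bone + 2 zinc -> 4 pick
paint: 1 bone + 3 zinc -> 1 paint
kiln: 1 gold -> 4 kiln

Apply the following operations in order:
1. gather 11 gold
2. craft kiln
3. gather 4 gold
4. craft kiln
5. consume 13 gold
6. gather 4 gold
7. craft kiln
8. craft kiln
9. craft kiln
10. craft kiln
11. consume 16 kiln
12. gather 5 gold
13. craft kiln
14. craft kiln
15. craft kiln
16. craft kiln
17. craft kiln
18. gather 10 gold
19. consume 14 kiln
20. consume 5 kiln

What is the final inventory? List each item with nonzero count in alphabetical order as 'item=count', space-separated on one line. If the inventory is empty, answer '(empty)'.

After 1 (gather 11 gold): gold=11
After 2 (craft kiln): gold=10 kiln=4
After 3 (gather 4 gold): gold=14 kiln=4
After 4 (craft kiln): gold=13 kiln=8
After 5 (consume 13 gold): kiln=8
After 6 (gather 4 gold): gold=4 kiln=8
After 7 (craft kiln): gold=3 kiln=12
After 8 (craft kiln): gold=2 kiln=16
After 9 (craft kiln): gold=1 kiln=20
After 10 (craft kiln): kiln=24
After 11 (consume 16 kiln): kiln=8
After 12 (gather 5 gold): gold=5 kiln=8
After 13 (craft kiln): gold=4 kiln=12
After 14 (craft kiln): gold=3 kiln=16
After 15 (craft kiln): gold=2 kiln=20
After 16 (craft kiln): gold=1 kiln=24
After 17 (craft kiln): kiln=28
After 18 (gather 10 gold): gold=10 kiln=28
After 19 (consume 14 kiln): gold=10 kiln=14
After 20 (consume 5 kiln): gold=10 kiln=9

Answer: gold=10 kiln=9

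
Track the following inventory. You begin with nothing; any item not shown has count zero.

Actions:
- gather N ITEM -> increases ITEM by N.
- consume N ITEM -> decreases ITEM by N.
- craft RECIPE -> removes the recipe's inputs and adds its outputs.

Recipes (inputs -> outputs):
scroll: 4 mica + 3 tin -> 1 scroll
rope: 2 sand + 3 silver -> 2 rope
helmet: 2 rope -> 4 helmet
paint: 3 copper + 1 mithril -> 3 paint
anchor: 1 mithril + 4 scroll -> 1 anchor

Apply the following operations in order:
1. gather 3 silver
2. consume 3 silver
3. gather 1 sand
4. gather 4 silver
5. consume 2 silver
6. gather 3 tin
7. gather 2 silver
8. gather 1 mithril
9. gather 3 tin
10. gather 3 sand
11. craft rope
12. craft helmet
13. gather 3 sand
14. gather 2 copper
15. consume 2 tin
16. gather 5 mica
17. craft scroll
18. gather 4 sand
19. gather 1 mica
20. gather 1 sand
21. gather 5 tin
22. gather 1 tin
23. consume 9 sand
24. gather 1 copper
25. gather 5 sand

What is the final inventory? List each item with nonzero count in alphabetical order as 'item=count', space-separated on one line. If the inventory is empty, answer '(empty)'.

Answer: copper=3 helmet=4 mica=2 mithril=1 sand=6 scroll=1 silver=1 tin=7

Derivation:
After 1 (gather 3 silver): silver=3
After 2 (consume 3 silver): (empty)
After 3 (gather 1 sand): sand=1
After 4 (gather 4 silver): sand=1 silver=4
After 5 (consume 2 silver): sand=1 silver=2
After 6 (gather 3 tin): sand=1 silver=2 tin=3
After 7 (gather 2 silver): sand=1 silver=4 tin=3
After 8 (gather 1 mithril): mithril=1 sand=1 silver=4 tin=3
After 9 (gather 3 tin): mithril=1 sand=1 silver=4 tin=6
After 10 (gather 3 sand): mithril=1 sand=4 silver=4 tin=6
After 11 (craft rope): mithril=1 rope=2 sand=2 silver=1 tin=6
After 12 (craft helmet): helmet=4 mithril=1 sand=2 silver=1 tin=6
After 13 (gather 3 sand): helmet=4 mithril=1 sand=5 silver=1 tin=6
After 14 (gather 2 copper): copper=2 helmet=4 mithril=1 sand=5 silver=1 tin=6
After 15 (consume 2 tin): copper=2 helmet=4 mithril=1 sand=5 silver=1 tin=4
After 16 (gather 5 mica): copper=2 helmet=4 mica=5 mithril=1 sand=5 silver=1 tin=4
After 17 (craft scroll): copper=2 helmet=4 mica=1 mithril=1 sand=5 scroll=1 silver=1 tin=1
After 18 (gather 4 sand): copper=2 helmet=4 mica=1 mithril=1 sand=9 scroll=1 silver=1 tin=1
After 19 (gather 1 mica): copper=2 helmet=4 mica=2 mithril=1 sand=9 scroll=1 silver=1 tin=1
After 20 (gather 1 sand): copper=2 helmet=4 mica=2 mithril=1 sand=10 scroll=1 silver=1 tin=1
After 21 (gather 5 tin): copper=2 helmet=4 mica=2 mithril=1 sand=10 scroll=1 silver=1 tin=6
After 22 (gather 1 tin): copper=2 helmet=4 mica=2 mithril=1 sand=10 scroll=1 silver=1 tin=7
After 23 (consume 9 sand): copper=2 helmet=4 mica=2 mithril=1 sand=1 scroll=1 silver=1 tin=7
After 24 (gather 1 copper): copper=3 helmet=4 mica=2 mithril=1 sand=1 scroll=1 silver=1 tin=7
After 25 (gather 5 sand): copper=3 helmet=4 mica=2 mithril=1 sand=6 scroll=1 silver=1 tin=7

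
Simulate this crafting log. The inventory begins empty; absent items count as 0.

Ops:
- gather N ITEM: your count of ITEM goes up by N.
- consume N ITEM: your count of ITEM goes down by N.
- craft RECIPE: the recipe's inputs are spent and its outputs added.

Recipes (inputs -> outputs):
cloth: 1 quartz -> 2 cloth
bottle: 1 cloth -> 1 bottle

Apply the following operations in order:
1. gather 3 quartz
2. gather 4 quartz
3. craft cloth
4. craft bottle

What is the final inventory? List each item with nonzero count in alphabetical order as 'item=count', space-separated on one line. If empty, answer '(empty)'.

Answer: bottle=1 cloth=1 quartz=6

Derivation:
After 1 (gather 3 quartz): quartz=3
After 2 (gather 4 quartz): quartz=7
After 3 (craft cloth): cloth=2 quartz=6
After 4 (craft bottle): bottle=1 cloth=1 quartz=6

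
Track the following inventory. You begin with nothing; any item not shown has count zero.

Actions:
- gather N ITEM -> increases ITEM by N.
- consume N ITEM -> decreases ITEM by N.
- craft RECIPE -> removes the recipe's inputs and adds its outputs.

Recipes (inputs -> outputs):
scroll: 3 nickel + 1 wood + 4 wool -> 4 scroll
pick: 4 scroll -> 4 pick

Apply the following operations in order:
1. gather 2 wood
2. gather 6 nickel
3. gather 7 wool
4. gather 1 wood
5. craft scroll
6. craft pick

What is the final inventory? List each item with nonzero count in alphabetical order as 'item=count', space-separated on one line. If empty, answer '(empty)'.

After 1 (gather 2 wood): wood=2
After 2 (gather 6 nickel): nickel=6 wood=2
After 3 (gather 7 wool): nickel=6 wood=2 wool=7
After 4 (gather 1 wood): nickel=6 wood=3 wool=7
After 5 (craft scroll): nickel=3 scroll=4 wood=2 wool=3
After 6 (craft pick): nickel=3 pick=4 wood=2 wool=3

Answer: nickel=3 pick=4 wood=2 wool=3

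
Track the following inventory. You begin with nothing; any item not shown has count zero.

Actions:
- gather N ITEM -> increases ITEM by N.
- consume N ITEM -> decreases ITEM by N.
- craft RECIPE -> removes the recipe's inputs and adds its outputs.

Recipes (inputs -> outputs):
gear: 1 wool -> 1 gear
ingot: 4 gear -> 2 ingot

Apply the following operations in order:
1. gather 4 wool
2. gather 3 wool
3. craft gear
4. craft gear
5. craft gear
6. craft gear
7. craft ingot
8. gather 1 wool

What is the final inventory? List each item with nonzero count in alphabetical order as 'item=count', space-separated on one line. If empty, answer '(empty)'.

After 1 (gather 4 wool): wool=4
After 2 (gather 3 wool): wool=7
After 3 (craft gear): gear=1 wool=6
After 4 (craft gear): gear=2 wool=5
After 5 (craft gear): gear=3 wool=4
After 6 (craft gear): gear=4 wool=3
After 7 (craft ingot): ingot=2 wool=3
After 8 (gather 1 wool): ingot=2 wool=4

Answer: ingot=2 wool=4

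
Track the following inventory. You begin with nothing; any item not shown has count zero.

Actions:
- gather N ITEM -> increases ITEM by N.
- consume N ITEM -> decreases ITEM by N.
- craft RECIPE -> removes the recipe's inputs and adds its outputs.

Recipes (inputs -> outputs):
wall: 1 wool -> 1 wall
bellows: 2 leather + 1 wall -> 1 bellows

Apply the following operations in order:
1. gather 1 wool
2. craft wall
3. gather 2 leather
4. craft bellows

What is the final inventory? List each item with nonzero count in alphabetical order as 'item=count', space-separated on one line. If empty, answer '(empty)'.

Answer: bellows=1

Derivation:
After 1 (gather 1 wool): wool=1
After 2 (craft wall): wall=1
After 3 (gather 2 leather): leather=2 wall=1
After 4 (craft bellows): bellows=1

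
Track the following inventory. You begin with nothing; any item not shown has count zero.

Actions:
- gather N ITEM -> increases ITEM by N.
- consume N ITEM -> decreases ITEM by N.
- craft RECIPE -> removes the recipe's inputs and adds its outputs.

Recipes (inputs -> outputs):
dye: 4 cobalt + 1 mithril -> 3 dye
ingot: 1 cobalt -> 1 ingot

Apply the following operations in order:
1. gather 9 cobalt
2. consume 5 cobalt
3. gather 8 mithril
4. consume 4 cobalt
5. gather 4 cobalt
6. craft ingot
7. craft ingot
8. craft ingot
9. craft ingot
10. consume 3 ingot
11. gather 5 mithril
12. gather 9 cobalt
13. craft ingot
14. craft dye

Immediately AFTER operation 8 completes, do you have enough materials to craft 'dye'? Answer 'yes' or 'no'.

After 1 (gather 9 cobalt): cobalt=9
After 2 (consume 5 cobalt): cobalt=4
After 3 (gather 8 mithril): cobalt=4 mithril=8
After 4 (consume 4 cobalt): mithril=8
After 5 (gather 4 cobalt): cobalt=4 mithril=8
After 6 (craft ingot): cobalt=3 ingot=1 mithril=8
After 7 (craft ingot): cobalt=2 ingot=2 mithril=8
After 8 (craft ingot): cobalt=1 ingot=3 mithril=8

Answer: no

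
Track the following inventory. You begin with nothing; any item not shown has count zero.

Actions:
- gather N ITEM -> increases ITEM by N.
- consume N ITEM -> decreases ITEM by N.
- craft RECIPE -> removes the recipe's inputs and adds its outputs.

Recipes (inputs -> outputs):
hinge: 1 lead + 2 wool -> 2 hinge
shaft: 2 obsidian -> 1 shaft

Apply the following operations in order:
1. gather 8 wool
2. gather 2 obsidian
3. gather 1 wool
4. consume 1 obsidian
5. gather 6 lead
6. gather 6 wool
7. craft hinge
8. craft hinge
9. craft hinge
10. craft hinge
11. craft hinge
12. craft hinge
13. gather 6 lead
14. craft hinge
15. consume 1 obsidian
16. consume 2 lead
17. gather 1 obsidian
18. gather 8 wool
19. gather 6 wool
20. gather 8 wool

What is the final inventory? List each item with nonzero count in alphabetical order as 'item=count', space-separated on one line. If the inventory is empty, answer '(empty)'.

Answer: hinge=14 lead=3 obsidian=1 wool=23

Derivation:
After 1 (gather 8 wool): wool=8
After 2 (gather 2 obsidian): obsidian=2 wool=8
After 3 (gather 1 wool): obsidian=2 wool=9
After 4 (consume 1 obsidian): obsidian=1 wool=9
After 5 (gather 6 lead): lead=6 obsidian=1 wool=9
After 6 (gather 6 wool): lead=6 obsidian=1 wool=15
After 7 (craft hinge): hinge=2 lead=5 obsidian=1 wool=13
After 8 (craft hinge): hinge=4 lead=4 obsidian=1 wool=11
After 9 (craft hinge): hinge=6 lead=3 obsidian=1 wool=9
After 10 (craft hinge): hinge=8 lead=2 obsidian=1 wool=7
After 11 (craft hinge): hinge=10 lead=1 obsidian=1 wool=5
After 12 (craft hinge): hinge=12 obsidian=1 wool=3
After 13 (gather 6 lead): hinge=12 lead=6 obsidian=1 wool=3
After 14 (craft hinge): hinge=14 lead=5 obsidian=1 wool=1
After 15 (consume 1 obsidian): hinge=14 lead=5 wool=1
After 16 (consume 2 lead): hinge=14 lead=3 wool=1
After 17 (gather 1 obsidian): hinge=14 lead=3 obsidian=1 wool=1
After 18 (gather 8 wool): hinge=14 lead=3 obsidian=1 wool=9
After 19 (gather 6 wool): hinge=14 lead=3 obsidian=1 wool=15
After 20 (gather 8 wool): hinge=14 lead=3 obsidian=1 wool=23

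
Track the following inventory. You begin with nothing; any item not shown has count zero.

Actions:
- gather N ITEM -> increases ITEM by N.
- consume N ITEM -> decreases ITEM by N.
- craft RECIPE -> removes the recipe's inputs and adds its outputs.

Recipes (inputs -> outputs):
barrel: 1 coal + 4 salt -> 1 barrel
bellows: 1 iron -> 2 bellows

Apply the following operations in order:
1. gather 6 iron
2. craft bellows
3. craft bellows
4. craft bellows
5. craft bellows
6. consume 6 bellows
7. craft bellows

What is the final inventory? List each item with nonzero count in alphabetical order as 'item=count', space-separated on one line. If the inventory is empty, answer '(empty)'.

Answer: bellows=4 iron=1

Derivation:
After 1 (gather 6 iron): iron=6
After 2 (craft bellows): bellows=2 iron=5
After 3 (craft bellows): bellows=4 iron=4
After 4 (craft bellows): bellows=6 iron=3
After 5 (craft bellows): bellows=8 iron=2
After 6 (consume 6 bellows): bellows=2 iron=2
After 7 (craft bellows): bellows=4 iron=1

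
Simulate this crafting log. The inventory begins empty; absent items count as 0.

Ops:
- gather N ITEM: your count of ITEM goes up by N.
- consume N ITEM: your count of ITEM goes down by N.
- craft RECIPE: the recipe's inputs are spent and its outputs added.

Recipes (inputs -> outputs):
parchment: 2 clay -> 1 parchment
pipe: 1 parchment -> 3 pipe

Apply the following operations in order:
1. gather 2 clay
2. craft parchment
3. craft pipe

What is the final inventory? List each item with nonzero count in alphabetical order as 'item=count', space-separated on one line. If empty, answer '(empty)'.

After 1 (gather 2 clay): clay=2
After 2 (craft parchment): parchment=1
After 3 (craft pipe): pipe=3

Answer: pipe=3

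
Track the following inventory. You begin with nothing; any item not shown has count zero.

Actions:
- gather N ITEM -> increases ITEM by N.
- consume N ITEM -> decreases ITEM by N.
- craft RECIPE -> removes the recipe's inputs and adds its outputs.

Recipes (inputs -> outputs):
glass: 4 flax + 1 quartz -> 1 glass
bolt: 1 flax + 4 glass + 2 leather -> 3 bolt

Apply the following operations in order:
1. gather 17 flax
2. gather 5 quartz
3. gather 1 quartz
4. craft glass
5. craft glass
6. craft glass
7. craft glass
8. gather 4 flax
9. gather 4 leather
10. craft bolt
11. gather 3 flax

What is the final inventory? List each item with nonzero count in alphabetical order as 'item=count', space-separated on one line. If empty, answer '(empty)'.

Answer: bolt=3 flax=7 leather=2 quartz=2

Derivation:
After 1 (gather 17 flax): flax=17
After 2 (gather 5 quartz): flax=17 quartz=5
After 3 (gather 1 quartz): flax=17 quartz=6
After 4 (craft glass): flax=13 glass=1 quartz=5
After 5 (craft glass): flax=9 glass=2 quartz=4
After 6 (craft glass): flax=5 glass=3 quartz=3
After 7 (craft glass): flax=1 glass=4 quartz=2
After 8 (gather 4 flax): flax=5 glass=4 quartz=2
After 9 (gather 4 leather): flax=5 glass=4 leather=4 quartz=2
After 10 (craft bolt): bolt=3 flax=4 leather=2 quartz=2
After 11 (gather 3 flax): bolt=3 flax=7 leather=2 quartz=2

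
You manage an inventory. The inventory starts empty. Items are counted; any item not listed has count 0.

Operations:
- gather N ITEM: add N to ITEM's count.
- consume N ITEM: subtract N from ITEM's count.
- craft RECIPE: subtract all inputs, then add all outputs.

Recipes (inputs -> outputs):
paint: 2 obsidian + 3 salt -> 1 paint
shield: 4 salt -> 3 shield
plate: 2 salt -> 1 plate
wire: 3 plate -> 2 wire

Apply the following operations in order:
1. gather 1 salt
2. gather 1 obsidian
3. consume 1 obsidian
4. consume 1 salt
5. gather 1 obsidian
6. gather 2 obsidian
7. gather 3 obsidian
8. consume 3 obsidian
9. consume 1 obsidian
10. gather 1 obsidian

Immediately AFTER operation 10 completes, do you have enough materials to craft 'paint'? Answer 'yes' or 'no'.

Answer: no

Derivation:
After 1 (gather 1 salt): salt=1
After 2 (gather 1 obsidian): obsidian=1 salt=1
After 3 (consume 1 obsidian): salt=1
After 4 (consume 1 salt): (empty)
After 5 (gather 1 obsidian): obsidian=1
After 6 (gather 2 obsidian): obsidian=3
After 7 (gather 3 obsidian): obsidian=6
After 8 (consume 3 obsidian): obsidian=3
After 9 (consume 1 obsidian): obsidian=2
After 10 (gather 1 obsidian): obsidian=3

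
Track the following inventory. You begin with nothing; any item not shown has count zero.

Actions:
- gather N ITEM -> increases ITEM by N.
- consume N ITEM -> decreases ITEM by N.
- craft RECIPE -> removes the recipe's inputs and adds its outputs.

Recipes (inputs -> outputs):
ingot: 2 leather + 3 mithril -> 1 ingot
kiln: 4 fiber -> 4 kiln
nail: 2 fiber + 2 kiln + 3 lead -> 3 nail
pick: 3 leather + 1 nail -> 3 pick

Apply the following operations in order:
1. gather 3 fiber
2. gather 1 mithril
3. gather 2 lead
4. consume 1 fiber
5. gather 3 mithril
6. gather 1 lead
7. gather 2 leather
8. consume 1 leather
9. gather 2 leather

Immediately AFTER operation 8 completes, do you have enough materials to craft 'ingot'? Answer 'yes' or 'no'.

Answer: no

Derivation:
After 1 (gather 3 fiber): fiber=3
After 2 (gather 1 mithril): fiber=3 mithril=1
After 3 (gather 2 lead): fiber=3 lead=2 mithril=1
After 4 (consume 1 fiber): fiber=2 lead=2 mithril=1
After 5 (gather 3 mithril): fiber=2 lead=2 mithril=4
After 6 (gather 1 lead): fiber=2 lead=3 mithril=4
After 7 (gather 2 leather): fiber=2 lead=3 leather=2 mithril=4
After 8 (consume 1 leather): fiber=2 lead=3 leather=1 mithril=4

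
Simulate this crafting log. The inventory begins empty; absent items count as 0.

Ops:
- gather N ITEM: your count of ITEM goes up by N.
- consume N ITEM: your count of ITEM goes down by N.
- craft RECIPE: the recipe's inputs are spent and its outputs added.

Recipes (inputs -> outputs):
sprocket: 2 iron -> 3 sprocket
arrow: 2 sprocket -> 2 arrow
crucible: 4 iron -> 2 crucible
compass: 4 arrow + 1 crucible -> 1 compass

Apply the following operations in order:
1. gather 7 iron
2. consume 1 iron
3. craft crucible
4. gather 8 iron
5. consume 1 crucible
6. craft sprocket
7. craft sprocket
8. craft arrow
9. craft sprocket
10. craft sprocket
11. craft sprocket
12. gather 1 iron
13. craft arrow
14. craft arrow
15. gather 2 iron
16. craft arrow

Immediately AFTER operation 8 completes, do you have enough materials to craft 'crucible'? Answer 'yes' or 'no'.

After 1 (gather 7 iron): iron=7
After 2 (consume 1 iron): iron=6
After 3 (craft crucible): crucible=2 iron=2
After 4 (gather 8 iron): crucible=2 iron=10
After 5 (consume 1 crucible): crucible=1 iron=10
After 6 (craft sprocket): crucible=1 iron=8 sprocket=3
After 7 (craft sprocket): crucible=1 iron=6 sprocket=6
After 8 (craft arrow): arrow=2 crucible=1 iron=6 sprocket=4

Answer: yes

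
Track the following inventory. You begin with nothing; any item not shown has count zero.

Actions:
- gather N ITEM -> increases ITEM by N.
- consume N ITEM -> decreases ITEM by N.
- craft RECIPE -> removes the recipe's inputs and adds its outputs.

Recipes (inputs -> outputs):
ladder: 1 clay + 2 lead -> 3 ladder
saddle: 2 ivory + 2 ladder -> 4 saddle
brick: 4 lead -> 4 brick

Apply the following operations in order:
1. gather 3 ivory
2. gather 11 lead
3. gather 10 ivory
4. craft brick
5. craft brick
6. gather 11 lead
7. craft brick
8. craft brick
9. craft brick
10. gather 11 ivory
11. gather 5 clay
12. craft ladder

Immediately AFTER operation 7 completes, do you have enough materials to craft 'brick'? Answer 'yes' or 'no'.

Answer: yes

Derivation:
After 1 (gather 3 ivory): ivory=3
After 2 (gather 11 lead): ivory=3 lead=11
After 3 (gather 10 ivory): ivory=13 lead=11
After 4 (craft brick): brick=4 ivory=13 lead=7
After 5 (craft brick): brick=8 ivory=13 lead=3
After 6 (gather 11 lead): brick=8 ivory=13 lead=14
After 7 (craft brick): brick=12 ivory=13 lead=10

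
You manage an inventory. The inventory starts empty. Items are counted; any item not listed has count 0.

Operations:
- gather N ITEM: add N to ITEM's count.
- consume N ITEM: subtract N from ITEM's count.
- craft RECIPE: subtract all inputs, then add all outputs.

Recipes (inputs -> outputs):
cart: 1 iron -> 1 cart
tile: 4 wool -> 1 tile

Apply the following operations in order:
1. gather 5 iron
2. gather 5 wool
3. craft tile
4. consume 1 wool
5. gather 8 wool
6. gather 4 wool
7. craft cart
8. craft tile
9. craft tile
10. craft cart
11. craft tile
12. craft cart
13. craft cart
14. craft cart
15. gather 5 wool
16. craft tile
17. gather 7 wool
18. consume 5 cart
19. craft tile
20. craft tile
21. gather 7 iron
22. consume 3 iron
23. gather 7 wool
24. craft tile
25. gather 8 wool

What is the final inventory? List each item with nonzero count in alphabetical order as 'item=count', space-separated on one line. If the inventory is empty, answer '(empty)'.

Answer: iron=4 tile=8 wool=11

Derivation:
After 1 (gather 5 iron): iron=5
After 2 (gather 5 wool): iron=5 wool=5
After 3 (craft tile): iron=5 tile=1 wool=1
After 4 (consume 1 wool): iron=5 tile=1
After 5 (gather 8 wool): iron=5 tile=1 wool=8
After 6 (gather 4 wool): iron=5 tile=1 wool=12
After 7 (craft cart): cart=1 iron=4 tile=1 wool=12
After 8 (craft tile): cart=1 iron=4 tile=2 wool=8
After 9 (craft tile): cart=1 iron=4 tile=3 wool=4
After 10 (craft cart): cart=2 iron=3 tile=3 wool=4
After 11 (craft tile): cart=2 iron=3 tile=4
After 12 (craft cart): cart=3 iron=2 tile=4
After 13 (craft cart): cart=4 iron=1 tile=4
After 14 (craft cart): cart=5 tile=4
After 15 (gather 5 wool): cart=5 tile=4 wool=5
After 16 (craft tile): cart=5 tile=5 wool=1
After 17 (gather 7 wool): cart=5 tile=5 wool=8
After 18 (consume 5 cart): tile=5 wool=8
After 19 (craft tile): tile=6 wool=4
After 20 (craft tile): tile=7
After 21 (gather 7 iron): iron=7 tile=7
After 22 (consume 3 iron): iron=4 tile=7
After 23 (gather 7 wool): iron=4 tile=7 wool=7
After 24 (craft tile): iron=4 tile=8 wool=3
After 25 (gather 8 wool): iron=4 tile=8 wool=11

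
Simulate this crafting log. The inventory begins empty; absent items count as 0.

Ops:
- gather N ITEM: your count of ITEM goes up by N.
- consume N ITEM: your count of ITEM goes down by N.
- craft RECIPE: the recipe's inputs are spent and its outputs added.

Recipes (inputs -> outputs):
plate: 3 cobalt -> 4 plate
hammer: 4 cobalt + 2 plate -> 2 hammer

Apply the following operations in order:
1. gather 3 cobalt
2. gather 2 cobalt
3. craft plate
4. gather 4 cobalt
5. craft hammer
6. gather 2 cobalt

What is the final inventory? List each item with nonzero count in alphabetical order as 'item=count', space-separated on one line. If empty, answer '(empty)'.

After 1 (gather 3 cobalt): cobalt=3
After 2 (gather 2 cobalt): cobalt=5
After 3 (craft plate): cobalt=2 plate=4
After 4 (gather 4 cobalt): cobalt=6 plate=4
After 5 (craft hammer): cobalt=2 hammer=2 plate=2
After 6 (gather 2 cobalt): cobalt=4 hammer=2 plate=2

Answer: cobalt=4 hammer=2 plate=2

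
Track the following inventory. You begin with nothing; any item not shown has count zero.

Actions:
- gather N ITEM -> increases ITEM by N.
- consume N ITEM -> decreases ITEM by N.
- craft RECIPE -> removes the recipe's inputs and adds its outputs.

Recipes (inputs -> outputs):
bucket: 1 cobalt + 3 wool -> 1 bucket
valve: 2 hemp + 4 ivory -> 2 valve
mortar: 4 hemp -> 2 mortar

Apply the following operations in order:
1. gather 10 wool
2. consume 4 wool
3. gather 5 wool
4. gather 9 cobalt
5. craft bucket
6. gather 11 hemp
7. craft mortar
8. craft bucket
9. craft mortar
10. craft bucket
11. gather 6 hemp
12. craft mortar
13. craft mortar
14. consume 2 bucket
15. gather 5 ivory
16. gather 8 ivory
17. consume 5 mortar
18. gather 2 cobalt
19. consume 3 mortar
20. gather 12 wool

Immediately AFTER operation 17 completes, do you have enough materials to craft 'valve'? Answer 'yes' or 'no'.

Answer: no

Derivation:
After 1 (gather 10 wool): wool=10
After 2 (consume 4 wool): wool=6
After 3 (gather 5 wool): wool=11
After 4 (gather 9 cobalt): cobalt=9 wool=11
After 5 (craft bucket): bucket=1 cobalt=8 wool=8
After 6 (gather 11 hemp): bucket=1 cobalt=8 hemp=11 wool=8
After 7 (craft mortar): bucket=1 cobalt=8 hemp=7 mortar=2 wool=8
After 8 (craft bucket): bucket=2 cobalt=7 hemp=7 mortar=2 wool=5
After 9 (craft mortar): bucket=2 cobalt=7 hemp=3 mortar=4 wool=5
After 10 (craft bucket): bucket=3 cobalt=6 hemp=3 mortar=4 wool=2
After 11 (gather 6 hemp): bucket=3 cobalt=6 hemp=9 mortar=4 wool=2
After 12 (craft mortar): bucket=3 cobalt=6 hemp=5 mortar=6 wool=2
After 13 (craft mortar): bucket=3 cobalt=6 hemp=1 mortar=8 wool=2
After 14 (consume 2 bucket): bucket=1 cobalt=6 hemp=1 mortar=8 wool=2
After 15 (gather 5 ivory): bucket=1 cobalt=6 hemp=1 ivory=5 mortar=8 wool=2
After 16 (gather 8 ivory): bucket=1 cobalt=6 hemp=1 ivory=13 mortar=8 wool=2
After 17 (consume 5 mortar): bucket=1 cobalt=6 hemp=1 ivory=13 mortar=3 wool=2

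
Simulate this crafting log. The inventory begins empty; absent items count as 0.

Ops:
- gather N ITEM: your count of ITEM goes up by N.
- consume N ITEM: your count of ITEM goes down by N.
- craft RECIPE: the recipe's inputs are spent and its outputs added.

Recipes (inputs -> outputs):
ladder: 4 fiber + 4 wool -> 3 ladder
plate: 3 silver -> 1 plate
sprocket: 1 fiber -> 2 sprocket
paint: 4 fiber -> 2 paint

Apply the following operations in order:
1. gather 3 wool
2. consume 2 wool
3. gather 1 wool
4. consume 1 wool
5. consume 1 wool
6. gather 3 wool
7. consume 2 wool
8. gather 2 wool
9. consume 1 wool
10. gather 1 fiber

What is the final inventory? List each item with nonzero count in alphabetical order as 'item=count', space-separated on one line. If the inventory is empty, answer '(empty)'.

Answer: fiber=1 wool=2

Derivation:
After 1 (gather 3 wool): wool=3
After 2 (consume 2 wool): wool=1
After 3 (gather 1 wool): wool=2
After 4 (consume 1 wool): wool=1
After 5 (consume 1 wool): (empty)
After 6 (gather 3 wool): wool=3
After 7 (consume 2 wool): wool=1
After 8 (gather 2 wool): wool=3
After 9 (consume 1 wool): wool=2
After 10 (gather 1 fiber): fiber=1 wool=2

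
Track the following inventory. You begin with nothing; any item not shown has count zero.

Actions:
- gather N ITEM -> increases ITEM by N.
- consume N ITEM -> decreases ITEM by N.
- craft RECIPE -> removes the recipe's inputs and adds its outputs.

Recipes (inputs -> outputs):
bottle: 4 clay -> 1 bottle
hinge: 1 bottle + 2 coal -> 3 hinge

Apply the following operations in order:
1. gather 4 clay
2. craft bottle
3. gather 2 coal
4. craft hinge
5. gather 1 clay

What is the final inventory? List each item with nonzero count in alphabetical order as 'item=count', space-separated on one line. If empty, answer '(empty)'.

Answer: clay=1 hinge=3

Derivation:
After 1 (gather 4 clay): clay=4
After 2 (craft bottle): bottle=1
After 3 (gather 2 coal): bottle=1 coal=2
After 4 (craft hinge): hinge=3
After 5 (gather 1 clay): clay=1 hinge=3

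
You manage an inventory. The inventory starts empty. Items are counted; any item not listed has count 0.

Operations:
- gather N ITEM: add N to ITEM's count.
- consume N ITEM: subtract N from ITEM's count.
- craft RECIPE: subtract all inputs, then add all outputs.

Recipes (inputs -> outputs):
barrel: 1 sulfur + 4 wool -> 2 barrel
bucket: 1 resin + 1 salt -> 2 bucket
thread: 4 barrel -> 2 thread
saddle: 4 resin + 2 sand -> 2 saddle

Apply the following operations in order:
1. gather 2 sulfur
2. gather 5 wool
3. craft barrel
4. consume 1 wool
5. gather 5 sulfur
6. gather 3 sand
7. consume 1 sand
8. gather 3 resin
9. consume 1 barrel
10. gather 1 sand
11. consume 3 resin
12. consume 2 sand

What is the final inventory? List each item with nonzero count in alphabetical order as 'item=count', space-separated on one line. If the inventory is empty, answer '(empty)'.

After 1 (gather 2 sulfur): sulfur=2
After 2 (gather 5 wool): sulfur=2 wool=5
After 3 (craft barrel): barrel=2 sulfur=1 wool=1
After 4 (consume 1 wool): barrel=2 sulfur=1
After 5 (gather 5 sulfur): barrel=2 sulfur=6
After 6 (gather 3 sand): barrel=2 sand=3 sulfur=6
After 7 (consume 1 sand): barrel=2 sand=2 sulfur=6
After 8 (gather 3 resin): barrel=2 resin=3 sand=2 sulfur=6
After 9 (consume 1 barrel): barrel=1 resin=3 sand=2 sulfur=6
After 10 (gather 1 sand): barrel=1 resin=3 sand=3 sulfur=6
After 11 (consume 3 resin): barrel=1 sand=3 sulfur=6
After 12 (consume 2 sand): barrel=1 sand=1 sulfur=6

Answer: barrel=1 sand=1 sulfur=6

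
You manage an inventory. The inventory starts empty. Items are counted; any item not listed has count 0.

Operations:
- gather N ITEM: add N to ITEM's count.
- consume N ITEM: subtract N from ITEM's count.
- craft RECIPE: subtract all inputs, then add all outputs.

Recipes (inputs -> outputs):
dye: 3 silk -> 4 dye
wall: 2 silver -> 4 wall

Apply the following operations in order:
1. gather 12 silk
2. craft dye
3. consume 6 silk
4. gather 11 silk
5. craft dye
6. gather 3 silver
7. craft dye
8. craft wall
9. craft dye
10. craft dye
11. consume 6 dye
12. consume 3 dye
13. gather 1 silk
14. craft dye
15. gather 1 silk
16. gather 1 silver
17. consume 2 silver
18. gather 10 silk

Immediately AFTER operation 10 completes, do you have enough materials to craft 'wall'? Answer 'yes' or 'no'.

After 1 (gather 12 silk): silk=12
After 2 (craft dye): dye=4 silk=9
After 3 (consume 6 silk): dye=4 silk=3
After 4 (gather 11 silk): dye=4 silk=14
After 5 (craft dye): dye=8 silk=11
After 6 (gather 3 silver): dye=8 silk=11 silver=3
After 7 (craft dye): dye=12 silk=8 silver=3
After 8 (craft wall): dye=12 silk=8 silver=1 wall=4
After 9 (craft dye): dye=16 silk=5 silver=1 wall=4
After 10 (craft dye): dye=20 silk=2 silver=1 wall=4

Answer: no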